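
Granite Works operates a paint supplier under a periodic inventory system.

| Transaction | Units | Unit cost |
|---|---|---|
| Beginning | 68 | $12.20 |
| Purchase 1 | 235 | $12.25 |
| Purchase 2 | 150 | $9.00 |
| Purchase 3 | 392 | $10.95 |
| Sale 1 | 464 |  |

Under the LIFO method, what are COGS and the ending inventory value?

COGS = $4,940.40; ending inventory = $4,410.35

Sale 1 (464) [LIFO — newest first]: 392 @ $10.95 + 72 @ $9.00 = $4,940.40
Ending inventory: 68 @ $12.20 + 235 @ $12.25 + 78 @ $9.00 = $4,410.35
Check: goods available $9,350.75 = COGS $4,940.40 + ending $4,410.35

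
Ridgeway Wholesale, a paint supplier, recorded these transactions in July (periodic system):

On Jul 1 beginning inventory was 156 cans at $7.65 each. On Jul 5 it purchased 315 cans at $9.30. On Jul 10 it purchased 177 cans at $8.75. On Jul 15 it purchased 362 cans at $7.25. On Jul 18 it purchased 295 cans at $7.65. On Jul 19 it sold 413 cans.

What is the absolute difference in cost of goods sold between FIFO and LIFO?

FIFO COGS: 156 @ $7.65 + 257 @ $9.30 = $3,583.50
LIFO COGS: 295 @ $7.65 + 118 @ $7.25 = $3,112.25
Difference = |$3,583.50 − $3,112.25| = $471.25

$471.25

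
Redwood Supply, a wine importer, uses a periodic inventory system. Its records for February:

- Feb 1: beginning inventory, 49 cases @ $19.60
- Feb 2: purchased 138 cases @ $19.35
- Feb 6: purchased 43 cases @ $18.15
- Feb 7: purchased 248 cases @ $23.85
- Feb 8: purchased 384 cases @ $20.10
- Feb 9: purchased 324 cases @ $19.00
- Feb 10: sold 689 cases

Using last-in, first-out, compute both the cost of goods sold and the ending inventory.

Feb 10, 689 sold [LIFO — newest first]: 324 @ $19.00 + 365 @ $20.10 = $13,492.50
Ending inventory: 49 @ $19.60 + 138 @ $19.35 + 43 @ $18.15 + 248 @ $23.85 + 19 @ $20.10 = $10,707.85

COGS = $13,492.50; ending inventory = $10,707.85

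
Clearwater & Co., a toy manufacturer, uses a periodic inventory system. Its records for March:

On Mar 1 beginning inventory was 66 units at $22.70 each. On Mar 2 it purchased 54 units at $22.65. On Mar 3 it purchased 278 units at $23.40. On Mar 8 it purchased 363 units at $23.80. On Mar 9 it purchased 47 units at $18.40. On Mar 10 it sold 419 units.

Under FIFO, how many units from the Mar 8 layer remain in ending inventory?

342

Mar 10, 419 sold [FIFO — oldest first]: 66 @ $22.70 + 54 @ $22.65 + 278 @ $23.40 + 21 @ $23.80 = $9,726.30
Ending inventory: 342 @ $23.80 + 47 @ $18.40 = $9,004.40
Check: goods available $18,730.70 = COGS $9,726.30 + ending $9,004.40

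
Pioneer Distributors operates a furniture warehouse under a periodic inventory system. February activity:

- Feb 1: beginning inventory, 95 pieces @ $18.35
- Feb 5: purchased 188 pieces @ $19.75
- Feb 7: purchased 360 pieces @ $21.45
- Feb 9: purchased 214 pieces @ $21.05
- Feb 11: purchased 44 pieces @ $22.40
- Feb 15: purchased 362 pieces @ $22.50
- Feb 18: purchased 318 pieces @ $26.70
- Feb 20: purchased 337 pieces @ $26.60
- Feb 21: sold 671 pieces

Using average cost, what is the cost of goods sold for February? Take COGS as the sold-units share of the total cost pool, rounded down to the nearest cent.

COGS = $15,486.99

Feb 21, sell 671: 671/1918 × $44,268.35 → $15,486.99
Ending inventory (cost pool remaining) = $28,781.36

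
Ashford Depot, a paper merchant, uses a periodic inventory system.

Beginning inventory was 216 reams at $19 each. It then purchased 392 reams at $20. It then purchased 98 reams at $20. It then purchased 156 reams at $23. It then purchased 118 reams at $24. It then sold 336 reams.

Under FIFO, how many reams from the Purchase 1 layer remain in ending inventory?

272

Sale 1 (336) [FIFO — oldest first]: 216 @ $19 + 120 @ $20 = $6,504
Ending inventory: 272 @ $20 + 98 @ $20 + 156 @ $23 + 118 @ $24 = $13,820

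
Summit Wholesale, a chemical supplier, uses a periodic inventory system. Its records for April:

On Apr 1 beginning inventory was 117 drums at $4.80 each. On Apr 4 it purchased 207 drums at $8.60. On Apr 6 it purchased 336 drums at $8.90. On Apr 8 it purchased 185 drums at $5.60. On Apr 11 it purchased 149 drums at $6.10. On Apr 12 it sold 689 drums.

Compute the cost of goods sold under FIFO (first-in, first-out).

COGS = $5,494.60

Apr 12, 689 sold [FIFO — oldest first]: 117 @ $4.80 + 207 @ $8.60 + 336 @ $8.90 + 29 @ $5.60 = $5,494.60
Ending inventory: 156 @ $5.60 + 149 @ $6.10 = $1,782.50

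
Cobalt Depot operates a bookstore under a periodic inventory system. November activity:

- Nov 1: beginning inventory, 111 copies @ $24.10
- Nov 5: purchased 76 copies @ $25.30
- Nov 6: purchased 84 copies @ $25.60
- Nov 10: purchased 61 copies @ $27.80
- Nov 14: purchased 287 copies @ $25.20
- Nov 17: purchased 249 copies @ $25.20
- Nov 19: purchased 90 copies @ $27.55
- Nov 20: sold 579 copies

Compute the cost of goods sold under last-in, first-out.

COGS = $14,802.30

Nov 20, 579 sold [LIFO — newest first]: 90 @ $27.55 + 249 @ $25.20 + 240 @ $25.20 = $14,802.30
Ending inventory: 111 @ $24.10 + 76 @ $25.30 + 84 @ $25.60 + 61 @ $27.80 + 47 @ $25.20 = $9,628.50
Check: goods available $24,430.80 = COGS $14,802.30 + ending $9,628.50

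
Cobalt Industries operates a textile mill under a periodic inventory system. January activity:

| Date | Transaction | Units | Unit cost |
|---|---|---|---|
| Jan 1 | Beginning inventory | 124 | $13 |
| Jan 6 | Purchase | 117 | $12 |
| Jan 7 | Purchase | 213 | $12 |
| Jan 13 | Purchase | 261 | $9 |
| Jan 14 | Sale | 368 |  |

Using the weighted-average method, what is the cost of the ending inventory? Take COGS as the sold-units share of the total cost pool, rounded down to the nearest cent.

Jan 14, sell 368: 368/715 × $7,921.00 → $4,076.82
Ending inventory (cost pool remaining) = $3,844.18
Check: goods available $7,921.00 = COGS $4,076.82 + ending $3,844.18

Ending inventory = $3,844.18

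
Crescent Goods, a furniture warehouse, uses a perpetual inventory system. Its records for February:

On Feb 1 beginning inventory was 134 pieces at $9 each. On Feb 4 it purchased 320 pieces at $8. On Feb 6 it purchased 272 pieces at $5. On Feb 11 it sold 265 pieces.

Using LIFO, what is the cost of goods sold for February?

COGS = $1,325

Feb 11, 265 sold [LIFO — newest first]: 265 @ $5 = $1,325
Ending inventory: 134 @ $9 + 320 @ $8 + 7 @ $5 = $3,801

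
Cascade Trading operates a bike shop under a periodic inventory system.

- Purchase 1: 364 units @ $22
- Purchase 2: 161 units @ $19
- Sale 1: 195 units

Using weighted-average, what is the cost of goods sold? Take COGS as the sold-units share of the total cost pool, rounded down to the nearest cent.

Sale 1, sell 195: 195/525 × $11,067.00 → $4,110.60
Ending inventory (cost pool remaining) = $6,956.40
Check: goods available $11,067.00 = COGS $4,110.60 + ending $6,956.40

COGS = $4,110.60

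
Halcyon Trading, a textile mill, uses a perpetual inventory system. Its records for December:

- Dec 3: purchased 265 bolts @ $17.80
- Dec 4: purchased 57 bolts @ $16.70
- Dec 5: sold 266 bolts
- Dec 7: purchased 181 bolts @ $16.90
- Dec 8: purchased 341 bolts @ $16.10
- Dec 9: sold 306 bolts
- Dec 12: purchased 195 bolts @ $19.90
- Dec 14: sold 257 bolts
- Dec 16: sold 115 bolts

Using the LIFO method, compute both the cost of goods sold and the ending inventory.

COGS = $16,442.50; ending inventory = $1,655.90

Dec 5, 266 sold [LIFO — newest first]: 57 @ $16.70 + 209 @ $17.80 = $4,672.10
Dec 9, 306 sold [LIFO — newest first]: 306 @ $16.10 = $4,926.60
Dec 14, 257 sold [LIFO — newest first]: 195 @ $19.90 + 35 @ $16.10 + 27 @ $16.90 = $4,900.30
Dec 16, 115 sold [LIFO — newest first]: 115 @ $16.90 = $1,943.50
Total COGS = $4,672.10 + $4,926.60 + $4,900.30 + $1,943.50 = $16,442.50
Ending inventory: 56 @ $17.80 + 39 @ $16.90 = $1,655.90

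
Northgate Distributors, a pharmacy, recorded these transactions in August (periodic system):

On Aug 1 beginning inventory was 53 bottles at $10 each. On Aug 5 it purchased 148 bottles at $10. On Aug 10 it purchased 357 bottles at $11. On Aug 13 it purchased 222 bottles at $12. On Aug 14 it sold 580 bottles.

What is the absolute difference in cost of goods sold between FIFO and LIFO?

$400

FIFO COGS: 53 @ $10 + 148 @ $10 + 357 @ $11 + 22 @ $12 = $6,201
LIFO COGS: 222 @ $12 + 357 @ $11 + 1 @ $10 = $6,601
Difference = |$6,201 − $6,601| = $400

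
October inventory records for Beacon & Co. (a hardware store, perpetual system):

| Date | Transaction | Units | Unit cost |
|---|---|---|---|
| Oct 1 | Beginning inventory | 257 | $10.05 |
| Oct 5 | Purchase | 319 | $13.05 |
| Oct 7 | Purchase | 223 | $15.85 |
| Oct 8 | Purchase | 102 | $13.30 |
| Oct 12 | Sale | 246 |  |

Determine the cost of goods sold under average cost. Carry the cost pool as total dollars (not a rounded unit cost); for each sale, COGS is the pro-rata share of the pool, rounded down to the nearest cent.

After Oct 1: 257 on hand, pool $2,582.85 (≈ $10.0500 each)
After Oct 5: 576 on hand, pool $6,745.80 (≈ $11.7115 each)
After Oct 7: 799 on hand, pool $10,280.35 (≈ $12.8665 each)
After Oct 8: 901 on hand, pool $11,636.95 (≈ $12.9156 each)
Oct 12, sell 246: 246/901 × $11,636.95 → $3,177.23
Ending inventory (cost pool remaining) = $8,459.72
Check: goods available $11,636.95 = COGS $3,177.23 + ending $8,459.72

COGS = $3,177.23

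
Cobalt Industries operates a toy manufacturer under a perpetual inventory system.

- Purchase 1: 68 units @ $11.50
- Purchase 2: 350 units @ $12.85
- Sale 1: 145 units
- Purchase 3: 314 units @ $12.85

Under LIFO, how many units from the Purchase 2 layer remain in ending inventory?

205

Sale 1 (145) [LIFO — newest first]: 145 @ $12.85 = $1,863.25
Ending inventory: 68 @ $11.50 + 205 @ $12.85 + 314 @ $12.85 = $7,451.15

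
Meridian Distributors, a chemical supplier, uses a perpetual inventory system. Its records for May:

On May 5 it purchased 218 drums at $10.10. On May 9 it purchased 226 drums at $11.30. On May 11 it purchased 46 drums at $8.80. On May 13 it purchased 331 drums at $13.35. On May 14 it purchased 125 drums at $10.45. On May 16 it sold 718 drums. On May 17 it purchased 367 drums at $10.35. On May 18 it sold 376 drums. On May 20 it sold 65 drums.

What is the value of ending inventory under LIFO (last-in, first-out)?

May 16, 718 sold [LIFO — newest first]: 125 @ $10.45 + 331 @ $13.35 + 46 @ $8.80 + 216 @ $11.30 = $8,570.70
May 18, 376 sold [LIFO — newest first]: 367 @ $10.35 + 9 @ $11.30 = $3,900.15
May 20, 65 sold [LIFO — newest first]: 1 @ $11.30 + 64 @ $10.10 = $657.70
Total COGS = $8,570.70 + $3,900.15 + $657.70 = $13,128.55
Ending inventory: 154 @ $10.10 = $1,555.40

Ending inventory = $1,555.40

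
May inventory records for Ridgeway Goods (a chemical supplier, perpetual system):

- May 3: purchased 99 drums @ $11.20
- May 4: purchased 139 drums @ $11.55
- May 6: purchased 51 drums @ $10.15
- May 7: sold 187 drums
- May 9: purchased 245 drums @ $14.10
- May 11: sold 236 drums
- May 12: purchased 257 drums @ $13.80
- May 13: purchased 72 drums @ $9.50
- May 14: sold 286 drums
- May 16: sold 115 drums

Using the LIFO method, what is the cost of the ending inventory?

Ending inventory = $436.80

May 7, 187 sold [LIFO — newest first]: 51 @ $10.15 + 136 @ $11.55 = $2,088.45
May 11, 236 sold [LIFO — newest first]: 236 @ $14.10 = $3,327.60
May 14, 286 sold [LIFO — newest first]: 72 @ $9.50 + 214 @ $13.80 = $3,637.20
May 16, 115 sold [LIFO — newest first]: 43 @ $13.80 + 9 @ $14.10 + 3 @ $11.55 + 60 @ $11.20 = $1,426.95
Total COGS = $2,088.45 + $3,327.60 + $3,637.20 + $1,426.95 = $10,480.20
Ending inventory: 39 @ $11.20 = $436.80
Check: goods available $10,917.00 = COGS $10,480.20 + ending $436.80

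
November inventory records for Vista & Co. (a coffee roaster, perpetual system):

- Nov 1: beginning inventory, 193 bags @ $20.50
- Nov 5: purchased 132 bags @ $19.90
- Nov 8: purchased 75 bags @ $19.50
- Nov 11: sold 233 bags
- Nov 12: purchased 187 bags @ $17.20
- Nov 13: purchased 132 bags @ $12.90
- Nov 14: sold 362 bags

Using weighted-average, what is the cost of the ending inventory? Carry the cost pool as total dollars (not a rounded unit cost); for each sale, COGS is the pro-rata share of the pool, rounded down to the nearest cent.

Ending inventory = $2,112.17

After Nov 1: 193 on hand, pool $3,956.50 (≈ $20.5000 each)
After Nov 5: 325 on hand, pool $6,583.30 (≈ $20.2563 each)
After Nov 8: 400 on hand, pool $8,045.80 (≈ $20.1145 each)
Nov 11, sell 233: 233/400 × $8,045.80 → $4,686.67
After Nov 12: 354 on hand, pool $6,575.53 (≈ $18.5749 each)
After Nov 13: 486 on hand, pool $8,278.33 (≈ $17.0336 each)
Nov 14, sell 362: 362/486 × $8,278.33 → $6,166.16
Total COGS = $4,686.67 + $6,166.16 = $10,852.83
Ending inventory (cost pool remaining) = $2,112.17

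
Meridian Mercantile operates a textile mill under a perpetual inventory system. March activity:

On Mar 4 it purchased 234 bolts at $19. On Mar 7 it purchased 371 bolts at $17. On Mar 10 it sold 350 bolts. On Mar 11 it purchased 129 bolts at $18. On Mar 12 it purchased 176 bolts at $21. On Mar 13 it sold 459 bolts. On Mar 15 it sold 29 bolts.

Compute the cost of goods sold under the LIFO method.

COGS = $15,403

Mar 10, 350 sold [LIFO — newest first]: 350 @ $17 = $5,950
Mar 13, 459 sold [LIFO — newest first]: 176 @ $21 + 129 @ $18 + 21 @ $17 + 133 @ $19 = $8,902
Mar 15, 29 sold [LIFO — newest first]: 29 @ $19 = $551
Total COGS = $5,950 + $8,902 + $551 = $15,403
Ending inventory: 72 @ $19 = $1,368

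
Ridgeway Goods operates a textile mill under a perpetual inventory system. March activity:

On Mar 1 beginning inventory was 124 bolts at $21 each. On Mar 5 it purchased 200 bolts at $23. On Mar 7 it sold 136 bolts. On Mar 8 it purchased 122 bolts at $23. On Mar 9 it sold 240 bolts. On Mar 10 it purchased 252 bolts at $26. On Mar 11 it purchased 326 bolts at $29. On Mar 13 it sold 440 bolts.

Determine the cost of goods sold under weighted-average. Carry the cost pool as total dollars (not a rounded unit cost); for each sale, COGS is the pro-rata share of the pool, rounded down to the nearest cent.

COGS = $20,371.91

After Mar 1: 124 on hand, pool $2,604.00 (≈ $21.0000 each)
After Mar 5: 324 on hand, pool $7,204.00 (≈ $22.2346 each)
Mar 7, sell 136: 136/324 × $7,204.00 → $3,023.90
After Mar 8: 310 on hand, pool $6,986.10 (≈ $22.5358 each)
Mar 9, sell 240: 240/310 × $6,986.10 → $5,408.59
After Mar 10: 322 on hand, pool $8,129.51 (≈ $25.2469 each)
After Mar 11: 648 on hand, pool $17,583.51 (≈ $27.1350 each)
Mar 13, sell 440: 440/648 × $17,583.51 → $11,939.42
Total COGS = $3,023.90 + $5,408.59 + $11,939.42 = $20,371.91
Ending inventory (cost pool remaining) = $5,644.09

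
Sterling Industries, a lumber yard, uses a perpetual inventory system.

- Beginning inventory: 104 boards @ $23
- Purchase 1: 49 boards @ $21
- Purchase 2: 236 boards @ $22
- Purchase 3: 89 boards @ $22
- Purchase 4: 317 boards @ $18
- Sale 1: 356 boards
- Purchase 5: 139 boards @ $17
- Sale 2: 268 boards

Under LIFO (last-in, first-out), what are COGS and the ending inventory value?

COGS = $11,765; ending inventory = $6,875

Sale 1 (356) [LIFO — newest first]: 317 @ $18 + 39 @ $22 = $6,564
Sale 2 (268) [LIFO — newest first]: 139 @ $17 + 50 @ $22 + 79 @ $22 = $5,201
Total COGS = $6,564 + $5,201 = $11,765
Ending inventory: 104 @ $23 + 49 @ $21 + 157 @ $22 = $6,875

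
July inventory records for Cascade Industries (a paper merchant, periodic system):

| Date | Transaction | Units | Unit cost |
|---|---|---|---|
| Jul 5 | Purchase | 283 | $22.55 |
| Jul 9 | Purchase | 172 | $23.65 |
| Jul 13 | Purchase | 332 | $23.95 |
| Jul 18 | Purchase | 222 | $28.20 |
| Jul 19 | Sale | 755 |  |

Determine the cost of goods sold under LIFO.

Jul 19, 755 sold [LIFO — newest first]: 222 @ $28.20 + 332 @ $23.95 + 172 @ $23.65 + 29 @ $22.55 = $18,933.55
Ending inventory: 254 @ $22.55 = $5,727.70

COGS = $18,933.55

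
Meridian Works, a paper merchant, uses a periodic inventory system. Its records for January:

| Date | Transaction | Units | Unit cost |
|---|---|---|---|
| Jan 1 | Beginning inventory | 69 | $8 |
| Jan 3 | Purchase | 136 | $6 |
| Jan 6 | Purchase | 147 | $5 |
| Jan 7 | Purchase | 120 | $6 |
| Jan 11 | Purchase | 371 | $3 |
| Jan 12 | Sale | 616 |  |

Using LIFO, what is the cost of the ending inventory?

Jan 12, 616 sold [LIFO — newest first]: 371 @ $3 + 120 @ $6 + 125 @ $5 = $2,458
Ending inventory: 69 @ $8 + 136 @ $6 + 22 @ $5 = $1,478
Check: goods available $3,936 = COGS $2,458 + ending $1,478

Ending inventory = $1,478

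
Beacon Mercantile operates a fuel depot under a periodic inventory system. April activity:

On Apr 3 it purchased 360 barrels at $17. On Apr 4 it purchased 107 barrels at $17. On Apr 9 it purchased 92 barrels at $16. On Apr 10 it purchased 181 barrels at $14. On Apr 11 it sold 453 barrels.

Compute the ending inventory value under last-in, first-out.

Ending inventory = $4,879

Apr 11, 453 sold [LIFO — newest first]: 181 @ $14 + 92 @ $16 + 107 @ $17 + 73 @ $17 = $7,066
Ending inventory: 287 @ $17 = $4,879
Check: goods available $11,945 = COGS $7,066 + ending $4,879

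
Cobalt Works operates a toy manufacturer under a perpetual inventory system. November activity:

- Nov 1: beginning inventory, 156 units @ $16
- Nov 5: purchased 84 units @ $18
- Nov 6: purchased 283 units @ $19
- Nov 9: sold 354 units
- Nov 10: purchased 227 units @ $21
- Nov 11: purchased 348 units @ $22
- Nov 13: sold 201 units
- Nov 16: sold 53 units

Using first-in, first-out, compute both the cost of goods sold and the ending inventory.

COGS = $11,170; ending inventory = $10,638

Nov 9, 354 sold [FIFO — oldest first]: 156 @ $16 + 84 @ $18 + 114 @ $19 = $6,174
Nov 13, 201 sold [FIFO — oldest first]: 169 @ $19 + 32 @ $21 = $3,883
Nov 16, 53 sold [FIFO — oldest first]: 53 @ $21 = $1,113
Total COGS = $6,174 + $3,883 + $1,113 = $11,170
Ending inventory: 142 @ $21 + 348 @ $22 = $10,638
Check: goods available $21,808 = COGS $11,170 + ending $10,638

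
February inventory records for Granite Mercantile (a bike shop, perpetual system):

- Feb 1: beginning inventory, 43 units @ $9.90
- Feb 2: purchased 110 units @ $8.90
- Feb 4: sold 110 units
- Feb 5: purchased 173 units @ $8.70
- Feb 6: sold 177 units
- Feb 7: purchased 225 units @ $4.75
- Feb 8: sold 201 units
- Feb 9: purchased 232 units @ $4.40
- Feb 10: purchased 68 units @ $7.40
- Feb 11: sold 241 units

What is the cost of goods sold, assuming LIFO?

COGS = $4,742.85

Feb 4, 110 sold [LIFO — newest first]: 110 @ $8.90 = $979.00
Feb 6, 177 sold [LIFO — newest first]: 173 @ $8.70 + 4 @ $9.90 = $1,544.70
Feb 8, 201 sold [LIFO — newest first]: 201 @ $4.75 = $954.75
Feb 11, 241 sold [LIFO — newest first]: 68 @ $7.40 + 173 @ $4.40 = $1,264.40
Total COGS = $979.00 + $1,544.70 + $954.75 + $1,264.40 = $4,742.85
Ending inventory: 39 @ $9.90 + 24 @ $4.75 + 59 @ $4.40 = $759.70
Check: goods available $5,502.55 = COGS $4,742.85 + ending $759.70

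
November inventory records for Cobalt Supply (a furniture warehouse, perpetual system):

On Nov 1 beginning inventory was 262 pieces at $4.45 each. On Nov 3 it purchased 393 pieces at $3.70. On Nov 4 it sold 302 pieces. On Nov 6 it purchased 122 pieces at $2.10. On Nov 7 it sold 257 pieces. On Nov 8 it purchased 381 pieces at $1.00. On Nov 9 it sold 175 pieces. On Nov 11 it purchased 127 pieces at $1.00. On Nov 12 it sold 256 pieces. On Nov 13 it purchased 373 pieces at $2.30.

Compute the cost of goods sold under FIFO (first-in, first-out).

COGS = $3,089.20

Nov 4, 302 sold [FIFO — oldest first]: 262 @ $4.45 + 40 @ $3.70 = $1,313.90
Nov 7, 257 sold [FIFO — oldest first]: 257 @ $3.70 = $950.90
Nov 9, 175 sold [FIFO — oldest first]: 96 @ $3.70 + 79 @ $2.10 = $521.10
Nov 12, 256 sold [FIFO — oldest first]: 43 @ $2.10 + 213 @ $1.00 = $303.30
Total COGS = $1,313.90 + $950.90 + $521.10 + $303.30 = $3,089.20
Ending inventory: 168 @ $1.00 + 127 @ $1.00 + 373 @ $2.30 = $1,152.90
Check: goods available $4,242.10 = COGS $3,089.20 + ending $1,152.90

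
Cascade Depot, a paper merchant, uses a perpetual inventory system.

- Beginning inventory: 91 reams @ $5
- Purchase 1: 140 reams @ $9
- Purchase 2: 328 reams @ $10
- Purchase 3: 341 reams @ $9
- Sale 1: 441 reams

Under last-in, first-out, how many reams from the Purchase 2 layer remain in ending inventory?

228

Sale 1 (441) [LIFO — newest first]: 341 @ $9 + 100 @ $10 = $4,069
Ending inventory: 91 @ $5 + 140 @ $9 + 228 @ $10 = $3,995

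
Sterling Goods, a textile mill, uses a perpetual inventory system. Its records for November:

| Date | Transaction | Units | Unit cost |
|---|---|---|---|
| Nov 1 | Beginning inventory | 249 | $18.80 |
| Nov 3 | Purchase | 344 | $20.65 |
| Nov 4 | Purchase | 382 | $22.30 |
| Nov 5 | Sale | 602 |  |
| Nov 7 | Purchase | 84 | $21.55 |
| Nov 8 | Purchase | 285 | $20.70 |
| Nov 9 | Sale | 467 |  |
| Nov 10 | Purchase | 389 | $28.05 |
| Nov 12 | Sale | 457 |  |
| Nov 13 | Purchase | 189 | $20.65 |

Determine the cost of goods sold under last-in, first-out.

Nov 5, 602 sold [LIFO — newest first]: 382 @ $22.30 + 220 @ $20.65 = $13,061.60
Nov 9, 467 sold [LIFO — newest first]: 285 @ $20.70 + 84 @ $21.55 + 98 @ $20.65 = $9,733.40
Nov 12, 457 sold [LIFO — newest first]: 389 @ $28.05 + 26 @ $20.65 + 42 @ $18.80 = $12,237.95
Total COGS = $13,061.60 + $9,733.40 + $12,237.95 = $35,032.95
Ending inventory: 207 @ $18.80 + 189 @ $20.65 = $7,794.45

COGS = $35,032.95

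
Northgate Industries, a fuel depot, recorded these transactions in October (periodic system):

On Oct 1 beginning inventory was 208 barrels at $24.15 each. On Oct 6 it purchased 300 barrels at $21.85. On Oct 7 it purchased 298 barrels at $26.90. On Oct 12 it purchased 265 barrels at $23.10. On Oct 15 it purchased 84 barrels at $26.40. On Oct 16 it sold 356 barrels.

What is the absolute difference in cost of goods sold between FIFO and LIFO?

FIFO COGS: 208 @ $24.15 + 148 @ $21.85 = $8,257.00
LIFO COGS: 84 @ $26.40 + 265 @ $23.10 + 7 @ $26.90 = $8,527.40
Difference = |$8,257.00 − $8,527.40| = $270.40

$270.40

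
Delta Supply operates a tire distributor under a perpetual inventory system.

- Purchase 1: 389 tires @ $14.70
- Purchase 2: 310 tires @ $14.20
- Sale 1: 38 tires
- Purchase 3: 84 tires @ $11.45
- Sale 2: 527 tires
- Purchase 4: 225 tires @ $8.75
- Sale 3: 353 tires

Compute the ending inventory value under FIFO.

Ending inventory = $787.50

Sale 1 (38) [FIFO — oldest first]: 38 @ $14.70 = $558.60
Sale 2 (527) [FIFO — oldest first]: 351 @ $14.70 + 176 @ $14.20 = $7,658.90
Sale 3 (353) [FIFO — oldest first]: 134 @ $14.20 + 84 @ $11.45 + 135 @ $8.75 = $4,045.85
Total COGS = $558.60 + $7,658.90 + $4,045.85 = $12,263.35
Ending inventory: 90 @ $8.75 = $787.50
Check: goods available $13,050.85 = COGS $12,263.35 + ending $787.50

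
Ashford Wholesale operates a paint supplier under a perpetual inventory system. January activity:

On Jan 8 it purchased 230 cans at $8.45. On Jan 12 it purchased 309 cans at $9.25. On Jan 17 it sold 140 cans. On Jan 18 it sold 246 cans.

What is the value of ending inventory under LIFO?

Ending inventory = $1,292.85

Jan 17, 140 sold [LIFO — newest first]: 140 @ $9.25 = $1,295.00
Jan 18, 246 sold [LIFO — newest first]: 169 @ $9.25 + 77 @ $8.45 = $2,213.90
Total COGS = $1,295.00 + $2,213.90 = $3,508.90
Ending inventory: 153 @ $8.45 = $1,292.85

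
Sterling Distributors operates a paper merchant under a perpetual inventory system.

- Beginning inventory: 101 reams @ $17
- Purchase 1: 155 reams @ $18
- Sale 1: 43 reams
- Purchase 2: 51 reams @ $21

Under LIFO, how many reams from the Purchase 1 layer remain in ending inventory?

112

Sale 1 (43) [LIFO — newest first]: 43 @ $18 = $774
Ending inventory: 101 @ $17 + 112 @ $18 + 51 @ $21 = $4,804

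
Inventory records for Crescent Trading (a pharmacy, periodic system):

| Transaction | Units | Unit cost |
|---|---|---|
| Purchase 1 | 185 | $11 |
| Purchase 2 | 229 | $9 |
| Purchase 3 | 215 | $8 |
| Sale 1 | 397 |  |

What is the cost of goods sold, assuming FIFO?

Sale 1 (397) [FIFO — oldest first]: 185 @ $11 + 212 @ $9 = $3,943
Ending inventory: 17 @ $9 + 215 @ $8 = $1,873

COGS = $3,943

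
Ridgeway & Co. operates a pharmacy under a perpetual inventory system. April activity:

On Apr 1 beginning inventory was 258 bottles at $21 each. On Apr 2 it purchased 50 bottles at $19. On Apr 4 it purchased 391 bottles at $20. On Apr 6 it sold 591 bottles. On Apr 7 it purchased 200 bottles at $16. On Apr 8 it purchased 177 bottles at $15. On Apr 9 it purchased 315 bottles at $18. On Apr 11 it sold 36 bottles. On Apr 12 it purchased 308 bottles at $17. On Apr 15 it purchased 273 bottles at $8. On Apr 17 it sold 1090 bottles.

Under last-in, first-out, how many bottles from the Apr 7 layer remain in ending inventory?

Apr 6, 591 sold [LIFO — newest first]: 391 @ $20 + 50 @ $19 + 150 @ $21 = $11,920
Apr 11, 36 sold [LIFO — newest first]: 36 @ $18 = $648
Apr 17, 1090 sold [LIFO — newest first]: 273 @ $8 + 308 @ $17 + 279 @ $18 + 177 @ $15 + 53 @ $16 = $15,945
Total COGS = $11,920 + $648 + $15,945 = $28,513
Ending inventory: 108 @ $21 + 147 @ $16 = $4,620
Check: goods available $33,133 = COGS $28,513 + ending $4,620

147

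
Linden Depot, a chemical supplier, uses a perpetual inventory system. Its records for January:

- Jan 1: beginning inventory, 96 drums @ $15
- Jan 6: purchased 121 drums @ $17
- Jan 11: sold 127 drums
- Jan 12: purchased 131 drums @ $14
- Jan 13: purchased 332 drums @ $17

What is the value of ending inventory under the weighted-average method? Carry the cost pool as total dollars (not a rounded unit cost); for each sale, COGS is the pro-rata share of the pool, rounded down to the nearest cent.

Ending inventory = $8,928.37

After Jan 1: 96 on hand, pool $1,440.00 (≈ $15.0000 each)
After Jan 6: 217 on hand, pool $3,497.00 (≈ $16.1152 each)
Jan 11, sell 127: 127/217 × $3,497.00 → $2,046.63
After Jan 12: 221 on hand, pool $3,284.37 (≈ $14.8614 each)
After Jan 13: 553 on hand, pool $8,928.37 (≈ $16.1453 each)
Ending inventory (cost pool remaining) = $8,928.37
Check: goods available $10,975.00 = COGS $2,046.63 + ending $8,928.37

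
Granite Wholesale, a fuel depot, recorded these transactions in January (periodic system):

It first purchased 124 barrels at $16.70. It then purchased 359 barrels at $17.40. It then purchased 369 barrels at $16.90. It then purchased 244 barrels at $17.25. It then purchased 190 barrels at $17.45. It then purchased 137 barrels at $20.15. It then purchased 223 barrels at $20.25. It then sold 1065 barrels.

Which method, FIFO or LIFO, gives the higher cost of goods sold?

FIFO COGS: 124 @ $16.70 + 359 @ $17.40 + 369 @ $16.90 + 213 @ $17.25 = $18,227.75
LIFO COGS: 223 @ $20.25 + 137 @ $20.15 + 190 @ $17.45 + 244 @ $17.25 + 271 @ $16.90 = $19,380.70

LIFO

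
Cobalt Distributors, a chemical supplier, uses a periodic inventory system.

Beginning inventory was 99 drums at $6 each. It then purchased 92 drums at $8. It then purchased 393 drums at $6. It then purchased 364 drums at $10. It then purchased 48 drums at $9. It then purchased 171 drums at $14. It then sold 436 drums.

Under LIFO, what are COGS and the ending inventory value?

COGS = $4,996; ending inventory = $5,158

Sale 1 (436) [LIFO — newest first]: 171 @ $14 + 48 @ $9 + 217 @ $10 = $4,996
Ending inventory: 99 @ $6 + 92 @ $8 + 393 @ $6 + 147 @ $10 = $5,158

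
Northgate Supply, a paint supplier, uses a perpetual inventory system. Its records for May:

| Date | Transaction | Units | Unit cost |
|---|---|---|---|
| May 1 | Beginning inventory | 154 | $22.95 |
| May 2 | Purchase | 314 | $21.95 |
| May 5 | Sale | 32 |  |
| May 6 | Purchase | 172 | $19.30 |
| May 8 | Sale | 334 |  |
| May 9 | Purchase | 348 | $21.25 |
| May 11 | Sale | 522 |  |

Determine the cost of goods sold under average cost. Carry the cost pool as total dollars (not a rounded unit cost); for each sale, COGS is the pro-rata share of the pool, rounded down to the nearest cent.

After May 1: 154 on hand, pool $3,534.30 (≈ $22.9500 each)
After May 2: 468 on hand, pool $10,426.60 (≈ $22.2791 each)
May 5, sell 32: 32/468 × $10,426.60 → $712.92
After May 6: 608 on hand, pool $13,033.28 (≈ $21.4363 each)
May 8, sell 334: 334/608 × $13,033.28 → $7,159.72
After May 9: 622 on hand, pool $13,268.56 (≈ $21.3321 each)
May 11, sell 522: 522/622 × $13,268.56 → $11,135.35
Total COGS = $712.92 + $7,159.72 + $11,135.35 = $19,007.99
Ending inventory (cost pool remaining) = $2,133.21
Check: goods available $21,141.20 = COGS $19,007.99 + ending $2,133.21

COGS = $19,007.99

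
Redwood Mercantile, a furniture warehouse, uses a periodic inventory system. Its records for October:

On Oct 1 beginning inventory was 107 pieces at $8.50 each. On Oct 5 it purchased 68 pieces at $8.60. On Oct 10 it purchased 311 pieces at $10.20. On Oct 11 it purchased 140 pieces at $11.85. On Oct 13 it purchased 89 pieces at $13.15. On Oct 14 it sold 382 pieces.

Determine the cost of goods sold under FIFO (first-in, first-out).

Oct 14, 382 sold [FIFO — oldest first]: 107 @ $8.50 + 68 @ $8.60 + 207 @ $10.20 = $3,605.70
Ending inventory: 104 @ $10.20 + 140 @ $11.85 + 89 @ $13.15 = $3,890.15

COGS = $3,605.70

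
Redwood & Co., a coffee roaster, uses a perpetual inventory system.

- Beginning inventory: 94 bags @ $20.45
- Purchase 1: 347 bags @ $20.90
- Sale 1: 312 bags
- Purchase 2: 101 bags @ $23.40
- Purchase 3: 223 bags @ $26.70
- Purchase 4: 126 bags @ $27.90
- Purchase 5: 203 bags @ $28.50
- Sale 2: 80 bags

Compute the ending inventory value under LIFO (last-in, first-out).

Sale 1 (312) [LIFO — newest first]: 312 @ $20.90 = $6,520.80
Sale 2 (80) [LIFO — newest first]: 80 @ $28.50 = $2,280.00
Total COGS = $6,520.80 + $2,280.00 = $8,800.80
Ending inventory: 94 @ $20.45 + 35 @ $20.90 + 101 @ $23.40 + 223 @ $26.70 + 126 @ $27.90 + 123 @ $28.50 = $17,992.20

Ending inventory = $17,992.20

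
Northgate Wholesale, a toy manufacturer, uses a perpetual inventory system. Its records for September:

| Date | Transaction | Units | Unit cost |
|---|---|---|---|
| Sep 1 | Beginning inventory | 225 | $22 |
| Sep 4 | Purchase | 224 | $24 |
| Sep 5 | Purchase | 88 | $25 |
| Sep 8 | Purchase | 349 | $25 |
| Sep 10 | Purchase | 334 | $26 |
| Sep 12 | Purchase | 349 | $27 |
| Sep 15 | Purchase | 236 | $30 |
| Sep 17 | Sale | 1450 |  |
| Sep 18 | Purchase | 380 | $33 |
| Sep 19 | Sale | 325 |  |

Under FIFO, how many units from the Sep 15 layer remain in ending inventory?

30

Sep 17, 1450 sold [FIFO — oldest first]: 225 @ $22 + 224 @ $24 + 88 @ $25 + 349 @ $25 + 334 @ $26 + 230 @ $27 = $36,145
Sep 19, 325 sold [FIFO — oldest first]: 119 @ $27 + 206 @ $30 = $9,393
Total COGS = $36,145 + $9,393 = $45,538
Ending inventory: 30 @ $30 + 380 @ $33 = $13,440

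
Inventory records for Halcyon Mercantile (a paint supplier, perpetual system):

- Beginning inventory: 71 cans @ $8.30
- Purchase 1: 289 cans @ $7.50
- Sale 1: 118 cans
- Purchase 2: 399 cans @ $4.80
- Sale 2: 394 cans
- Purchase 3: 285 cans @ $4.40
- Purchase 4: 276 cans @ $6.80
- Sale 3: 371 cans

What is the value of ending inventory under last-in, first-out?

Ending inventory = $2,731.80

Sale 1 (118) [LIFO — newest first]: 118 @ $7.50 = $885.00
Sale 2 (394) [LIFO — newest first]: 394 @ $4.80 = $1,891.20
Sale 3 (371) [LIFO — newest first]: 276 @ $6.80 + 95 @ $4.40 = $2,294.80
Total COGS = $885.00 + $1,891.20 + $2,294.80 = $5,071.00
Ending inventory: 71 @ $8.30 + 171 @ $7.50 + 5 @ $4.80 + 190 @ $4.40 = $2,731.80
Check: goods available $7,802.80 = COGS $5,071.00 + ending $2,731.80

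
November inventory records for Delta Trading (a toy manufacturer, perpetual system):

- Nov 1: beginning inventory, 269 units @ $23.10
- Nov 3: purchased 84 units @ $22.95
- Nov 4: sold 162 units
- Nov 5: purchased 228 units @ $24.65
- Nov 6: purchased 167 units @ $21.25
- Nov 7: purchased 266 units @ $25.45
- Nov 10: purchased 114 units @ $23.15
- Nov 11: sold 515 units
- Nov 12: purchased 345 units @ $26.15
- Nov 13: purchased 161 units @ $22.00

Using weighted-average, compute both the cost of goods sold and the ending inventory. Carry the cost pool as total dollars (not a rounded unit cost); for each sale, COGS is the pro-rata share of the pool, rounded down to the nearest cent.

COGS = $15,989.27; ending inventory = $23,293.93

After Nov 1: 269 on hand, pool $6,213.90 (≈ $23.1000 each)
After Nov 3: 353 on hand, pool $8,141.70 (≈ $23.0643 each)
Nov 4, sell 162: 162/353 × $8,141.70 → $3,736.41
After Nov 5: 419 on hand, pool $10,025.49 (≈ $23.9272 each)
After Nov 6: 586 on hand, pool $13,574.24 (≈ $23.1642 each)
After Nov 7: 852 on hand, pool $20,343.94 (≈ $23.8779 each)
After Nov 10: 966 on hand, pool $22,983.04 (≈ $23.7920 each)
Nov 11, sell 515: 515/966 × $22,983.04 → $12,252.86
After Nov 12: 796 on hand, pool $19,751.93 (≈ $24.8140 each)
After Nov 13: 957 on hand, pool $23,293.93 (≈ $24.3406 each)
Total COGS = $3,736.41 + $12,252.86 = $15,989.27
Ending inventory (cost pool remaining) = $23,293.93
Check: goods available $39,283.20 = COGS $15,989.27 + ending $23,293.93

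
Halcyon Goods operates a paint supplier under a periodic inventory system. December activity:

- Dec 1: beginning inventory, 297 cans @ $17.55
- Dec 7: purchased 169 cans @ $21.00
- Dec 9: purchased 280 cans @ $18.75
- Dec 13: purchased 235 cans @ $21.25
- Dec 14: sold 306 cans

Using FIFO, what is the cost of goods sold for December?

COGS = $5,401.35

Dec 14, 306 sold [FIFO — oldest first]: 297 @ $17.55 + 9 @ $21.00 = $5,401.35
Ending inventory: 160 @ $21.00 + 280 @ $18.75 + 235 @ $21.25 = $13,603.75
Check: goods available $19,005.10 = COGS $5,401.35 + ending $13,603.75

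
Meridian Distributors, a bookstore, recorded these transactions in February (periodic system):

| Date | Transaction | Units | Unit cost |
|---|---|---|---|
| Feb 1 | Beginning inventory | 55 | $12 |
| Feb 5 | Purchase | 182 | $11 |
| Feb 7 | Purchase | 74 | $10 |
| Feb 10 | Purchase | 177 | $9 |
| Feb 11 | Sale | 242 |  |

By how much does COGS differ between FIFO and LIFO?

$469

FIFO COGS: 55 @ $12 + 182 @ $11 + 5 @ $10 = $2,712
LIFO COGS: 177 @ $9 + 65 @ $10 = $2,243
Difference = |$2,712 − $2,243| = $469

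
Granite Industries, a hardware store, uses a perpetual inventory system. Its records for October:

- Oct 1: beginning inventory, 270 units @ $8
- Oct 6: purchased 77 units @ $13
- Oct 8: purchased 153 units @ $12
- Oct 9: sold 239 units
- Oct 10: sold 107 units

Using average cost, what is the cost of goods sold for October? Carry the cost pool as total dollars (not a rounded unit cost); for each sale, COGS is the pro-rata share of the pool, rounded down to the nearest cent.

COGS = $3,457.92

After Oct 1: 270 on hand, pool $2,160.00 (≈ $8.0000 each)
After Oct 6: 347 on hand, pool $3,161.00 (≈ $9.1095 each)
After Oct 8: 500 on hand, pool $4,997.00 (≈ $9.9940 each)
Oct 9, sell 239: 239/500 × $4,997.00 → $2,388.56
Oct 10, sell 107: 107/261 × $2,608.44 → $1,069.36
Total COGS = $2,388.56 + $1,069.36 = $3,457.92
Ending inventory (cost pool remaining) = $1,539.08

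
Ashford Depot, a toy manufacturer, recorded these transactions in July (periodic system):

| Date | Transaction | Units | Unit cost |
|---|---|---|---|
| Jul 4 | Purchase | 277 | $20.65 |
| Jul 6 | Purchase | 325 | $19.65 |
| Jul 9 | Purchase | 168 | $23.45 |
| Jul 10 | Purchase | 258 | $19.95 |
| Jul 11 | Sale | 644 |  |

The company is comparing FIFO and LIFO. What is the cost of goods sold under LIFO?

FIFO COGS: 277 @ $20.65 + 325 @ $19.65 + 42 @ $23.45 = $13,091.20
LIFO COGS: 258 @ $19.95 + 168 @ $23.45 + 218 @ $19.65 = $13,370.40

COGS = $13,370.40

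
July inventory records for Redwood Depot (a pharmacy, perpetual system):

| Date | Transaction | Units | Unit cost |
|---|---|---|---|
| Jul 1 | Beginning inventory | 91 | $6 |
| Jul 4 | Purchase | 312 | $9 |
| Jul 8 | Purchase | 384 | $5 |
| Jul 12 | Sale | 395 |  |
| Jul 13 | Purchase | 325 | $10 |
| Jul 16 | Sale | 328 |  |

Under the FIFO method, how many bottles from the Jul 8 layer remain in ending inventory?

64

Jul 12, 395 sold [FIFO — oldest first]: 91 @ $6 + 304 @ $9 = $3,282
Jul 16, 328 sold [FIFO — oldest first]: 8 @ $9 + 320 @ $5 = $1,672
Total COGS = $3,282 + $1,672 = $4,954
Ending inventory: 64 @ $5 + 325 @ $10 = $3,570
Check: goods available $8,524 = COGS $4,954 + ending $3,570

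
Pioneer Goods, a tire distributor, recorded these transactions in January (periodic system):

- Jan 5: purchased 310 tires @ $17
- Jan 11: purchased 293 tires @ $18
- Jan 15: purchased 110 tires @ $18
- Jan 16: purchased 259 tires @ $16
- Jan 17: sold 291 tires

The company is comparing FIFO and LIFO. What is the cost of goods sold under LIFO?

COGS = $4,720

FIFO COGS: 291 @ $17 = $4,947
LIFO COGS: 259 @ $16 + 32 @ $18 = $4,720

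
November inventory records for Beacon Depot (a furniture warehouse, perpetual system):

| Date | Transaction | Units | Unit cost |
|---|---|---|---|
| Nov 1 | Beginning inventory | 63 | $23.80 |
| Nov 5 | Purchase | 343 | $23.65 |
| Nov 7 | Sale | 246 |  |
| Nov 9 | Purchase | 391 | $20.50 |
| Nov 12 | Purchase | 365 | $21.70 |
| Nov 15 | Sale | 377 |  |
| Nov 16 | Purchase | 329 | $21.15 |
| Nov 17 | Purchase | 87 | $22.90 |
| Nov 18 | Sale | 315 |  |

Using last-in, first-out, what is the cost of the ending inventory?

Ending inventory = $13,699.10

Nov 7, 246 sold [LIFO — newest first]: 246 @ $23.65 = $5,817.90
Nov 15, 377 sold [LIFO — newest first]: 365 @ $21.70 + 12 @ $20.50 = $8,166.50
Nov 18, 315 sold [LIFO — newest first]: 87 @ $22.90 + 228 @ $21.15 = $6,814.50
Total COGS = $5,817.90 + $8,166.50 + $6,814.50 = $20,798.90
Ending inventory: 63 @ $23.80 + 97 @ $23.65 + 379 @ $20.50 + 101 @ $21.15 = $13,699.10
Check: goods available $34,498.00 = COGS $20,798.90 + ending $13,699.10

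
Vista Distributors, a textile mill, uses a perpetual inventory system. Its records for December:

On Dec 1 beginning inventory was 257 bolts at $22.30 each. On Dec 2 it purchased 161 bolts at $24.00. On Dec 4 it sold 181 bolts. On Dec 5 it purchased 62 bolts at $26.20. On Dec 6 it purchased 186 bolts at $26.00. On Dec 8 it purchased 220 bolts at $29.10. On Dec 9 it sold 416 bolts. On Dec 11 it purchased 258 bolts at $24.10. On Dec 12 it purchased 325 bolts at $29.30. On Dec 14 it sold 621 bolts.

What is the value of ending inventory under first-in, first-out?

Ending inventory = $7,354.30

Dec 4, 181 sold [FIFO — oldest first]: 181 @ $22.30 = $4,036.30
Dec 9, 416 sold [FIFO — oldest first]: 76 @ $22.30 + 161 @ $24.00 + 62 @ $26.20 + 117 @ $26.00 = $10,225.20
Dec 14, 621 sold [FIFO — oldest first]: 69 @ $26.00 + 220 @ $29.10 + 258 @ $24.10 + 74 @ $29.30 = $16,582.00
Total COGS = $4,036.30 + $10,225.20 + $16,582.00 = $30,843.50
Ending inventory: 251 @ $29.30 = $7,354.30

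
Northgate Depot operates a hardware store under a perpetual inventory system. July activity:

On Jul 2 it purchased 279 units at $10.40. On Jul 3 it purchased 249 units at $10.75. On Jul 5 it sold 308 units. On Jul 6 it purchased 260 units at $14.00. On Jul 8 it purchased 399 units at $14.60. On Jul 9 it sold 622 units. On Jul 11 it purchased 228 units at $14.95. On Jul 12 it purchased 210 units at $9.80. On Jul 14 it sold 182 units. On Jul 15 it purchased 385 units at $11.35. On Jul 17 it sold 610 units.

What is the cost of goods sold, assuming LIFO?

Jul 5, 308 sold [LIFO — newest first]: 249 @ $10.75 + 59 @ $10.40 = $3,290.35
Jul 9, 622 sold [LIFO — newest first]: 399 @ $14.60 + 223 @ $14.00 = $8,947.40
Jul 14, 182 sold [LIFO — newest first]: 182 @ $9.80 = $1,783.60
Jul 17, 610 sold [LIFO — newest first]: 385 @ $11.35 + 28 @ $9.80 + 197 @ $14.95 = $7,589.30
Total COGS = $3,290.35 + $8,947.40 + $1,783.60 + $7,589.30 = $21,610.65
Ending inventory: 220 @ $10.40 + 37 @ $14.00 + 31 @ $14.95 = $3,269.45
Check: goods available $24,880.10 = COGS $21,610.65 + ending $3,269.45

COGS = $21,610.65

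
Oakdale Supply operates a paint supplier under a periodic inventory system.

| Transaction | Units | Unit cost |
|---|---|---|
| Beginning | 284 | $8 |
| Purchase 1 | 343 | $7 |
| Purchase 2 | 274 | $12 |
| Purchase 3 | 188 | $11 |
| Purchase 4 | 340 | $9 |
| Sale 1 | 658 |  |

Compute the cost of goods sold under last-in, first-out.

Sale 1 (658) [LIFO — newest first]: 340 @ $9 + 188 @ $11 + 130 @ $12 = $6,688
Ending inventory: 284 @ $8 + 343 @ $7 + 144 @ $12 = $6,401

COGS = $6,688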